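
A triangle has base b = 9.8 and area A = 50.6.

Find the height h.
A = ½·b·h  ⇒  h = 2A/b = 2·50.6/9.8 = 101.2/9.8 ≈ 10.3265

h = 10.33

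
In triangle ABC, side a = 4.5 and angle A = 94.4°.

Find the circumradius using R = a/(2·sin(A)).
R = a/(2·sin(A)) = 4.5/(2·sin(94.4°))
sin(94.4°) ≈ 0.997053
R ≈ 4.5/(2·0.997053) = 4.5/1.99411 ≈ 2.25665

R = 2.257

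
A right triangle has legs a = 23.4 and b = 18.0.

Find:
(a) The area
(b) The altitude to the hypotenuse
(a) The legs are perpendicular, so Area = ½·a·b = ½·23.4·18.0 = ½·421.2 = 210.6
(b) Hypotenuse c = √(a² + b²) = √(547.56 + 324) = √871.56 ≈ 29.5222
    Area = ½·c·h_c  ⇒  h_c = 2·Area/c = 421.2/29.5222 ≈ 14.2672

Area = 210.6, h_c = 14.27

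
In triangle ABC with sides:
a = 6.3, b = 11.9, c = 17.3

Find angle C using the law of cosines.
c² = a² + b² − 2ab·cos(C)  ⇒  cos(C) = (a² + b² − c²)/(2ab)
cos(C) = (6.3² + 11.9² − 17.3²)/(2·6.3·11.9) = (39.69 + 141.61 − 299.29)/149.94 = -117.99/149.94 ≈ -0.786915
C = arccos(-0.786915) ≈ 141.898°

C = 141.9°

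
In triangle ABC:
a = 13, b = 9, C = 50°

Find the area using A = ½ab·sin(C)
A = ½·a·b·sin(C) = ½·13·9·sin(50°)
sin(50°) ≈ 0.766044
A ≈ ½·117·0.766044 = 58.5·0.766044 ≈ 44.8136

Area = 44.81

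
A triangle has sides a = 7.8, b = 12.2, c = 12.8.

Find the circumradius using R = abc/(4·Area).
First find the area with Heron's formula.
s = (7.8 + 12.2 + 12.8)/2 = 16.4
Area = √(s(s−a)(s−b)(s−c)) = √(16.4·8.6·4.2·3.6) ≈ √2132.52 ≈ 46.1793
abc = 7.8·12.2·12.8 = 1218.048
R = abc/(4·Area) ≈ 1218.048/(4·46.1793) = 1218.048/184.717 ≈ 6.59413

R = 6.594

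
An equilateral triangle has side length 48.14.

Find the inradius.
r = Area/s with s the semi-perimeter.
Area = (√3/4)·48.14² = (√3/4)·2317.4596 ≈ 0.433013·2317.4596 ≈ 1003.49
s = 3·48.14/2 = 72.21
r ≈ 1003.49/72.21 ≈ 13.8968
(Equivalently r = side/(2√3) = 48.14/3.4641 ≈ 13.8968.)

r = 13.9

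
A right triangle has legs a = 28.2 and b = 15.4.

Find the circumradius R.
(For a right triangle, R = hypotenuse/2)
Hypotenuse c = √(a² + b²) = √(795.24 + 237.16) = √1032.4 ≈ 32.131
R = c/2 ≈ 32.131/2 ≈ 16.0655

R = 16.07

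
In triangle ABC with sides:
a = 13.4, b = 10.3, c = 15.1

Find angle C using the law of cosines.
c² = a² + b² − 2ab·cos(C)  ⇒  cos(C) = (a² + b² − c²)/(2ab)
cos(C) = (13.4² + 10.3² − 15.1²)/(2·13.4·10.3) = (179.56 + 106.09 − 228.01)/276.04 = 57.64/276.04 ≈ 0.20881
C = arccos(0.20881) ≈ 77.9474°

C = 77.95°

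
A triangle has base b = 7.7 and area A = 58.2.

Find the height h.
A = ½·b·h  ⇒  h = 2A/b = 2·58.2/7.7 = 116.4/7.7 ≈ 15.1169

h = 15.12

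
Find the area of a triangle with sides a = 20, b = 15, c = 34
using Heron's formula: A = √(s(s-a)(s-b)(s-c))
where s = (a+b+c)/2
s = (20 + 15 + 34)/2 = 69/2 = 34.5
s − a = 14.5, s − b = 19.5, s − c = 0.5
s(s−a)(s−b)(s−c) = 34.5·14.5·19.5·0.5 = 4877.4375
Area = √4877.4375 ≈ 69.8387

s = 34.5, Area = 69.84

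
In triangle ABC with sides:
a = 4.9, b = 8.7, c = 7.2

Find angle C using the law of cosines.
c² = a² + b² − 2ab·cos(C)  ⇒  cos(C) = (a² + b² − c²)/(2ab)
cos(C) = (4.9² + 8.7² − 7.2²)/(2·4.9·8.7) = (24.01 + 75.69 − 51.84)/85.26 = 47.86/85.26 ≈ 0.561342
C = arccos(0.561342) ≈ 55.8514°

C = 55.85°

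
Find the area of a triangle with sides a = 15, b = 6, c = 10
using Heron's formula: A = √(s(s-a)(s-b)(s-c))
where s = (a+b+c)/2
s = (15 + 6 + 10)/2 = 31/2 = 15.5
s − a = 0.5, s − b = 9.5, s − c = 5.5
s(s−a)(s−b)(s−c) = 15.5·0.5·9.5·5.5 = 404.9375
Area = √404.9375 ≈ 20.1231

s = 15.5, Area = 20.12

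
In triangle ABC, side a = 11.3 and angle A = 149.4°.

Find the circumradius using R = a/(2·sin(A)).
R = a/(2·sin(A)) = 11.3/(2·sin(149.4°))
sin(149.4°) ≈ 0.509041
R ≈ 11.3/(2·0.509041) = 11.3/1.01808 ≈ 11.0993

R = 11.1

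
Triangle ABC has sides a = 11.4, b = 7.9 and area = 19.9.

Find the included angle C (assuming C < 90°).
Area = ½·a·b·sin(C)  ⇒  sin(C) = 2·Area/(a·b) = 2·19.9/(11.4·7.9) = 39.8/90.06 ≈ 0.441928
C = arcsin(0.441928) ≈ 26.2269° (taking the acute solution since C < 90°)

C = 26.23°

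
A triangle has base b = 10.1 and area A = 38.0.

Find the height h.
A = ½·b·h  ⇒  h = 2A/b = 2·38.0/10.1 = 76/10.1 ≈ 7.52475

h = 7.525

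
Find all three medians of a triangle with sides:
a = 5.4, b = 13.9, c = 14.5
Median formula: m_a = ½√(2b² + 2c² − a²) (and cyclically). a² = 29.16, b² = 193.21, c² = 210.25.
m_a = ½√(2·193.21 + 2·210.25 − 29.16) = ½√777.76 ≈ ½·27.8883 ≈ 13.9442
m_b = ½√(2·29.16 + 2·210.25 − 193.21) = ½√285.61 ≈ ½·16.9 ≈ 8.45
m_c = ½√(2·29.16 + 2·193.21 − 210.25) = ½√234.49 ≈ ½·15.3131 ≈ 7.65653

m_a = 13.94, m_b = 8.45, m_c = 7.657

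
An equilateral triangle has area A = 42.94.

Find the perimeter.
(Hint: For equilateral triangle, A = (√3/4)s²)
A = (√3/4)s²  ⇒  s² = 4A/√3 = 4·42.94/√3 = 171.76/1.73205 ≈ 99.1657
s ≈ √99.1657 ≈ 9.9582
Perimeter = 3s ≈ 3·9.9582 ≈ 29.8746

Perimeter = 29.87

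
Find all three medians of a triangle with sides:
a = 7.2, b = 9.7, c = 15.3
Median formula: m_a = ½√(2b² + 2c² − a²) (and cyclically). a² = 51.84, b² = 94.09, c² = 234.09.
m_a = ½√(2·94.09 + 2·234.09 − 51.84) = ½√604.52 ≈ ½·24.587 ≈ 12.2935
m_b = ½√(2·51.84 + 2·234.09 − 94.09) = ½√477.77 ≈ ½·21.858 ≈ 10.929
m_c = ½√(2·51.84 + 2·94.09 − 234.09) = ½√57.77 ≈ ½·7.60066 ≈ 3.80033

m_a = 12.29, m_b = 10.93, m_c = 3.8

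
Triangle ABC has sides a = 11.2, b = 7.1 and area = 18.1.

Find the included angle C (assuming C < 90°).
Area = ½·a·b·sin(C)  ⇒  sin(C) = 2·Area/(a·b) = 2·18.1/(11.2·7.1) = 36.2/79.52 ≈ 0.455231
C = arcsin(0.455231) ≈ 27.0798° (taking the acute solution since C < 90°)

C = 27.08°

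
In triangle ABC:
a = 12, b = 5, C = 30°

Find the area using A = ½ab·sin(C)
A = ½·a·b·sin(C) = ½·12·5·sin(30°)
sin(30°) ≈ 0.5
A ≈ ½·60·0.5 = 30·0.5 ≈ 15

Area = 15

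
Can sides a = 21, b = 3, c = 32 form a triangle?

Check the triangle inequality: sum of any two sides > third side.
a + b vs c: 21 + 3 = 24 ≤ 32  ✗
a + c vs b: 21 + 32 = 53 > 3  ✓
b + c vs a: 3 + 32 = 35 > 21  ✓

No: 21 + 3 = 24 is not > 32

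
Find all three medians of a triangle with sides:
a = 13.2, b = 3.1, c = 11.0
Median formula: m_a = ½√(2b² + 2c² − a²) (and cyclically). a² = 174.24, b² = 9.61, c² = 121.
m_a = ½√(2·9.61 + 2·121 − 174.24) = ½√86.98 ≈ ½·9.32631 ≈ 4.66315
m_b = ½√(2·174.24 + 2·121 − 9.61) = ½√580.87 ≈ ½·24.1012 ≈ 12.0506
m_c = ½√(2·174.24 + 2·9.61 − 121) = ½√246.7 ≈ ½·15.7067 ≈ 7.85334

m_a = 4.663, m_b = 12.05, m_c = 7.853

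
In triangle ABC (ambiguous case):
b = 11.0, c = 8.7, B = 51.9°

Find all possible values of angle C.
b/sin(B) = c/sin(C)  ⇒  sin(C) = c·sin(B)/b = 8.7·sin(51.9°)/11.0
sin(51.9°) ≈ 0.786935
sin(C) ≈ 8.7·0.786935/11.0 ≈ 6.84633/11.0 ≈ 0.622394
Candidate 1: C₁ = arcsin(0.622394) ≈ 38.4912°  →  A = 180° − 51.9° − 38.4912° ≈ 89.6088° > 0, valid
Candidate 2: C₂ = 180° − C₁ ≈ 141.509°  →  A = 180° − 51.9° − 141.509° ≈ -13.4088° ≤ 0, not a valid triangle

C = 38.49° (one solution)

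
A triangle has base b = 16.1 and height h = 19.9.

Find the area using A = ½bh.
A = ½·b·h = ½·16.1·19.9 = ½·320.39 = 160.195

Area = 160.195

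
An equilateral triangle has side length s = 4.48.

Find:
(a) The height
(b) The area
(a) The height splits the triangle into two 30-60-90 halves: h = s·√3/2 = 4.48·1.73205/2 ≈ 7.75959/2 ≈ 3.87979
(b) Area = (√3/4)·s² = (√3/4)·4.48² = (√3/4)·20.0704 ≈ 0.433013·20.0704 ≈ 8.69074

Height = 3.88, Area = 8.691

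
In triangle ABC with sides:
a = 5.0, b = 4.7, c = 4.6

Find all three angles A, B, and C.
Law of cosines for each angle (a² = 25, b² = 22.09, c² = 21.16):
cos(A) = (b² + c² − a²)/(2bc) = (22.09 + 21.16 − 25)/(2·4.7·4.6) = 18.25/43.24 ≈ 0.422063  ⇒  A ≈ 65.0351°
cos(B) = (a² + c² − b²)/(2ac) = (25 + 21.16 − 22.09)/(2·5.0·4.6) = 24.07/46 ≈ 0.523261  ⇒  B ≈ 58.4488°
cos(C) = (a² + b² − c²)/(2ab) = (25 + 22.09 − 21.16)/(2·5.0·4.7) = 25.93/47 ≈ 0.551702  ⇒  C ≈ 56.5161°
Check: A + B + C ≈ 180°

A = 65.04°, B = 58.45°, C = 56.52°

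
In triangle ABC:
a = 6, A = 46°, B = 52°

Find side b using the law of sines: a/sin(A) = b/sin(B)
a/sin(A) = b/sin(B)  ⇒  b = a·sin(B)/sin(A) = 6·sin(52°)/sin(46°)
sin(52°) ≈ 0.788011, sin(46°) ≈ 0.71934
b ≈ 6·0.788011/0.71934 ≈ 4.72806/0.71934 ≈ 6.57278

b = 6.573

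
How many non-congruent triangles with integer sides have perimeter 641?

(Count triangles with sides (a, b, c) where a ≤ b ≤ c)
Let a ≤ b ≤ c with a + b + c = 641. The only binding inequality is a + b > c, i.e. 641 − c > c, so c < 641/2; and c ≥ 641/3 since c is the largest side.
So 214 ≤ c ≤ 320. For each c, b runs from ⌈(641 − c)/2⌉ up to c (then a = 641 − b − c satisfies 1 ≤ a ≤ b automatically), giving c − ⌈(641 − c)/2⌉ + 1 choices.
Summing over c: 1 + 3 + 4 + 6 + … + 159 + 160  (107 terms, c = 214, …, 320) = 8640
Check (closed form: nearest integer to p²/48 for even p, (p+3)²/48 for odd p): (641+3)²/48 = 644²/48 = 414736/48 ≈ 8640.33 → 8640

8640 triangles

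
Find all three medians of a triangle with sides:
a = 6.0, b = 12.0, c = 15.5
Median formula: m_a = ½√(2b² + 2c² − a²) (and cyclically). a² = 36, b² = 144, c² = 240.25.
m_a = ½√(2·144 + 2·240.25 − 36) = ½√732.5 ≈ ½·27.0647 ≈ 13.5324
m_b = ½√(2·36 + 2·240.25 − 144) = ½√408.5 ≈ ½·20.2114 ≈ 10.1057
m_c = ½√(2·36 + 2·144 − 240.25) = ½√119.75 ≈ ½·10.943 ≈ 5.47152

m_a = 13.53, m_b = 10.11, m_c = 5.472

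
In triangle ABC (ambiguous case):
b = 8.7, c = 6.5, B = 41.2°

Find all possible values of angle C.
b/sin(B) = c/sin(C)  ⇒  sin(C) = c·sin(B)/b = 6.5·sin(41.2°)/8.7
sin(41.2°) ≈ 0.658689
sin(C) ≈ 6.5·0.658689/8.7 ≈ 4.28148/8.7 ≈ 0.492124
Candidate 1: C₁ = arcsin(0.492124) ≈ 29.4803°  →  A = 180° − 41.2° − 29.4803° ≈ 109.32° > 0, valid
Candidate 2: C₂ = 180° − C₁ ≈ 150.52°  →  A = 180° − 41.2° − 150.52° ≈ -11.7197° ≤ 0, not a valid triangle

C = 29.48° (one solution)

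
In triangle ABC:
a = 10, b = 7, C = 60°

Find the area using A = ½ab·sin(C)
A = ½·a·b·sin(C) = ½·10·7·sin(60°)
sin(60°) ≈ 0.866025
A ≈ ½·70·0.866025 = 35·0.866025 ≈ 30.3109

Area = 30.31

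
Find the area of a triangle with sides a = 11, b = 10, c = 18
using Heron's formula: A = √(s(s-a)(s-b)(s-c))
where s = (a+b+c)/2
s = (11 + 10 + 18)/2 = 39/2 = 19.5
s − a = 8.5, s − b = 9.5, s − c = 1.5
s(s−a)(s−b)(s−c) = 19.5·8.5·9.5·1.5 = 2361.9375
Area = √2361.9375 ≈ 48.5998

s = 19.5, Area = 48.6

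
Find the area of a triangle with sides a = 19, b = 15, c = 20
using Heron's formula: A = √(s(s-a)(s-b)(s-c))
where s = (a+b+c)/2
s = (19 + 15 + 20)/2 = 54/2 = 27
s − a = 8, s − b = 12, s − c = 7
s(s−a)(s−b)(s−c) = 27·8·12·7 = 18144
Area = √18144 ≈ 134.7

s = 27.0, Area = 134.7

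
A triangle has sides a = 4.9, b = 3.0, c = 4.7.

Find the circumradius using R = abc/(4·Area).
First find the area with Heron's formula.
s = (4.9 + 3.0 + 4.7)/2 = 6.3
Area = √(s(s−a)(s−b)(s−c)) = √(6.3·1.4·3.3·1.6) ≈ √46.5696 ≈ 6.82419
abc = 4.9·3.0·4.7 = 69.09
R = abc/(4·Area) ≈ 69.09/(4·6.82419) = 69.09/27.2968 ≈ 2.53107

R = 2.531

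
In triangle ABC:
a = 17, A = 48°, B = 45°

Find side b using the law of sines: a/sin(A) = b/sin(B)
a/sin(A) = b/sin(B)  ⇒  b = a·sin(B)/sin(A) = 17·sin(45°)/sin(48°)
sin(45°) ≈ 0.707107, sin(48°) ≈ 0.743145
b ≈ 17·0.707107/0.743145 ≈ 12.0208/0.743145 ≈ 16.1756

b = 16.18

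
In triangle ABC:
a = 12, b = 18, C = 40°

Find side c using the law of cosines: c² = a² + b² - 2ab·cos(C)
c² = 12² + 18² − 2·12·18·cos(40°)
cos(40°) ≈ 0.766044
c² ≈ 144 + 324 − 432·(0.766044) ≈ 468 − 330.931 ≈ 137.069
c ≈ √137.069 ≈ 11.7076

c = 11.71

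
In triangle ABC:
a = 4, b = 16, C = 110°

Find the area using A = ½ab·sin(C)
A = ½·a·b·sin(C) = ½·4·16·sin(110°)
sin(110°) ≈ 0.939693
A ≈ ½·64·0.939693 = 32·0.939693 ≈ 30.0702

Area = 30.07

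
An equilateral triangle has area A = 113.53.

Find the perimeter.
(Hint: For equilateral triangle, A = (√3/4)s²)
A = (√3/4)s²  ⇒  s² = 4A/√3 = 4·113.53/√3 = 454.12/1.73205 ≈ 262.186
s ≈ √262.186 ≈ 16.1922
Perimeter = 3s ≈ 3·16.1922 ≈ 48.5765

Perimeter = 48.58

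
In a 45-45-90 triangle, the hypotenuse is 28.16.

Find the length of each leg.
In a 45-45-90 triangle hypotenuse = leg·√2, so leg = hypotenuse/√2.
Leg = 28.16/√2 ≈ 28.16/1.41421 ≈ 19.9121

Each leg = 19.91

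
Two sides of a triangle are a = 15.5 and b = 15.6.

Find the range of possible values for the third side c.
Triangle inequality: |a − b| < c < a + b
|a − b| = |15.5 − 15.6| = 0.1
a + b = 15.5 + 15.6 = 31.1

0.1 < c < 31.1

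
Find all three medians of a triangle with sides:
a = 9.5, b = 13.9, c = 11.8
Median formula: m_a = ½√(2b² + 2c² − a²) (and cyclically). a² = 90.25, b² = 193.21, c² = 139.24.
m_a = ½√(2·193.21 + 2·139.24 − 90.25) = ½√574.65 ≈ ½·23.9719 ≈ 11.9859
m_b = ½√(2·90.25 + 2·139.24 − 193.21) = ½√265.77 ≈ ½·16.3025 ≈ 8.15123
m_c = ½√(2·90.25 + 2·193.21 − 139.24) = ½√427.68 ≈ ½·20.6804 ≈ 10.3402

m_a = 11.99, m_b = 8.151, m_c = 10.34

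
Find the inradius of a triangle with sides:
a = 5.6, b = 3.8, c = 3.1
r = Area/s where s is the semi-perimeter.
s = (5.6 + 3.8 + 3.1)/2 = 12.5/2 = 6.25
Area = √(s(s−a)(s−b)(s−c)) = √(6.25·0.65·2.45·3.15) ≈ √31.3523 ≈ 5.59932
r ≈ 5.59932/6.25 ≈ 0.895891

r = 0.8959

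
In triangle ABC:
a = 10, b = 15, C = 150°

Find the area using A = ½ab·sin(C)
A = ½·a·b·sin(C) = ½·10·15·sin(150°)
sin(150°) ≈ 0.5
A ≈ ½·150·0.5 = 75·0.5 ≈ 37.5

Area = 37.5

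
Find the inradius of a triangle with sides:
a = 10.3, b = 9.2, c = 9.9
r = Area/s where s is the semi-perimeter.
s = (10.3 + 9.2 + 9.9)/2 = 29.4/2 = 14.7
Area = √(s(s−a)(s−b)(s−c)) = √(14.7·4.4·5.5·4.8) ≈ √1707.55 ≈ 41.3225
r ≈ 41.3225/14.7 ≈ 2.81106

r = 2.811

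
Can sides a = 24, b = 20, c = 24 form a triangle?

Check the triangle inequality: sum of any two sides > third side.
a + b vs c: 24 + 20 = 44 > 24  ✓
a + c vs b: 24 + 24 = 48 > 20  ✓
b + c vs a: 20 + 24 = 44 > 24  ✓

Yes, triangle inequality satisfied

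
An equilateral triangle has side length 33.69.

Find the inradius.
r = Area/s with s the semi-perimeter.
Area = (√3/4)·33.69² = (√3/4)·1135.0161 ≈ 0.433013·1135.0161 ≈ 491.476
s = 3·33.69/2 = 50.535
r ≈ 491.476/50.535 ≈ 9.72547
(Equivalently r = side/(2√3) = 33.69/3.4641 ≈ 9.72547.)

r = 9.725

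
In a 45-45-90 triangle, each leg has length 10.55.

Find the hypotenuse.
In a 45-45-90 triangle the sides are in ratio 1 : 1 : √2, so hypotenuse = leg·√2.
Hypotenuse = 10.55·√2 ≈ 10.55·1.41421 ≈ 14.92

Hypotenuse = 10.55√2 = 14.92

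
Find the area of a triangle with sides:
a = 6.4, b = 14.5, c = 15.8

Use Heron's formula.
s = (6.4 + 14.5 + 15.8)/2 = 36.7/2 = 18.35
s − a = 11.95, s − b = 3.85, s − c = 2.55
s(s−a)(s−b)(s−c) = 18.35·11.95·3.85·2.55 ≈ 2152.81
Area = √2152.81 ≈ 46.3983

Area = 46.4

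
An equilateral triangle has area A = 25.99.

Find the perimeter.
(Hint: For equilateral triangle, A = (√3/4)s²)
A = (√3/4)s²  ⇒  s² = 4A/√3 = 4·25.99/√3 = 103.96/1.73205 ≈ 60.0213
s ≈ √60.0213 ≈ 7.74734
Perimeter = 3s ≈ 3·7.74734 ≈ 23.242

Perimeter = 23.24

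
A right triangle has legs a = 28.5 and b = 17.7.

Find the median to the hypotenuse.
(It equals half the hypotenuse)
Hypotenuse c = √(a² + b²) = √(812.25 + 313.29) = √1125.54 ≈ 33.5491
Median to hypotenuse = c/2 ≈ 33.5491/2 ≈ 16.7745

Median = 16.77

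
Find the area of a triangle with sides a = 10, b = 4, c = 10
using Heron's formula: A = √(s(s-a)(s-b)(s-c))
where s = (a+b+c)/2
s = (10 + 4 + 10)/2 = 24/2 = 12
s − a = 2, s − b = 8, s − c = 2
s(s−a)(s−b)(s−c) = 12·2·8·2 = 384
Area = √384 ≈ 19.5959

s = 12.0, Area = 19.6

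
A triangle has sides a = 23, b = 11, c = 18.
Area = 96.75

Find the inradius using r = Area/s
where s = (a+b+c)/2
s = (23 + 11 + 18)/2 = 52/2 = 26
r = Area/s = 96.75/26 ≈ 3.72115

r = 3.721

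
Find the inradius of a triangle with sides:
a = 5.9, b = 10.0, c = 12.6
r = Area/s where s is the semi-perimeter.
s = (5.9 + 10.0 + 12.6)/2 = 28.5/2 = 14.25
Area = √(s(s−a)(s−b)(s−c)) = √(14.25·8.35·4.25·1.65) ≈ √834.4 ≈ 28.886
r ≈ 28.886/14.25 ≈ 2.02709

r = 2.027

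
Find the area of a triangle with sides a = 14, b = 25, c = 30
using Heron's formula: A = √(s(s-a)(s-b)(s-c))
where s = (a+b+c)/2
s = (14 + 25 + 30)/2 = 69/2 = 34.5
s − a = 20.5, s − b = 9.5, s − c = 4.5
s(s−a)(s−b)(s−c) = 34.5·20.5·9.5·4.5 = 30234.9375
Area = √30234.9375 ≈ 173.882

s = 34.5, Area = 173.9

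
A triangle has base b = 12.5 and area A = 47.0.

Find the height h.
A = ½·b·h  ⇒  h = 2A/b = 2·47.0/12.5 = 94/12.5 ≈ 7.52

h = 7.52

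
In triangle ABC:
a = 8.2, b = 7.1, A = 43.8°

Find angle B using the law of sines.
a/sin(A) = b/sin(B)  ⇒  sin(B) = b·sin(A)/a = 7.1·sin(43.8°)/8.2
sin(43.8°) ≈ 0.692143
sin(B) ≈ 7.1·0.692143/8.2 ≈ 4.91422/8.2 ≈ 0.599295
B = arcsin(0.599295) ≈ 36.8194°
(Since b ≤ a we need B ≤ A, so the obtuse alternative 180° − 36.8194° ≈ 143.181° is rejected.)

B = 36.82°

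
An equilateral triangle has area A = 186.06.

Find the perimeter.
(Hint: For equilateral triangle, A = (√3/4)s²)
A = (√3/4)s²  ⇒  s² = 4A/√3 = 4·186.06/√3 = 744.24/1.73205 ≈ 429.687
s ≈ √429.687 ≈ 20.7289
Perimeter = 3s ≈ 3·20.7289 ≈ 62.1867

Perimeter = 62.19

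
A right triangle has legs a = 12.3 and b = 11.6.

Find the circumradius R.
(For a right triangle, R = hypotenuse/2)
Hypotenuse c = √(a² + b²) = √(151.29 + 134.56) = √285.85 ≈ 16.9071
R = c/2 ≈ 16.9071/2 ≈ 8.45355

R = 8.454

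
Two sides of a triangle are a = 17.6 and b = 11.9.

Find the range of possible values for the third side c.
Triangle inequality: |a − b| < c < a + b
|a − b| = |17.6 − 11.9| = 5.7
a + b = 17.6 + 11.9 = 29.5

5.7 < c < 29.5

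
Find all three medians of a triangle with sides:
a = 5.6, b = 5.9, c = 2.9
Median formula: m_a = ½√(2b² + 2c² − a²) (and cyclically). a² = 31.36, b² = 34.81, c² = 8.41.
m_a = ½√(2·34.81 + 2·8.41 − 31.36) = ½√55.08 ≈ ½·7.42159 ≈ 3.7108
m_b = ½√(2·31.36 + 2·8.41 − 34.81) = ½√44.73 ≈ ½·6.68805 ≈ 3.34402
m_c = ½√(2·31.36 + 2·34.81 − 8.41) = ½√123.93 ≈ ½·11.1324 ≈ 5.56619

m_a = 3.711, m_b = 3.344, m_c = 5.566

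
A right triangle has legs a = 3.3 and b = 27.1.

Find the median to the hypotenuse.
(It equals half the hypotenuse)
Hypotenuse c = √(a² + b²) = √(10.89 + 734.41) = √745.3 ≈ 27.3002
Median to hypotenuse = c/2 ≈ 27.3002/2 ≈ 13.6501

Median = 13.65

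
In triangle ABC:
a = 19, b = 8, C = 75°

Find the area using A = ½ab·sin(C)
A = ½·a·b·sin(C) = ½·19·8·sin(75°)
sin(75°) ≈ 0.965926
A ≈ ½·152·0.965926 = 76·0.965926 ≈ 73.4104

Area = 73.41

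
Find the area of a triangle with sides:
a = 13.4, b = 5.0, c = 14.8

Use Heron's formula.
s = (13.4 + 5.0 + 14.8)/2 = 33.2/2 = 16.6
s − a = 3.2, s − b = 11.6, s − c = 1.8
s(s−a)(s−b)(s−c) = 16.6·3.2·11.6·1.8 ≈ 1109.15
Area = √1109.15 ≈ 33.3038

Area = 33.3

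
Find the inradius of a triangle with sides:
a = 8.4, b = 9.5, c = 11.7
r = Area/s where s is the semi-perimeter.
s = (8.4 + 9.5 + 11.7)/2 = 29.6/2 = 14.8
Area = √(s(s−a)(s−b)(s−c)) = √(14.8·6.4·5.3·3.1) ≈ √1556.25 ≈ 39.4493
r ≈ 39.4493/14.8 ≈ 2.6655

r = 2.665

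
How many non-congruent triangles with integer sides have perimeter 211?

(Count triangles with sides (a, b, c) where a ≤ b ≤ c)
Let a ≤ b ≤ c with a + b + c = 211. The only binding inequality is a + b > c, i.e. 211 − c > c, so c < 211/2; and c ≥ 211/3 since c is the largest side.
So 71 ≤ c ≤ 105. For each c, b runs from ⌈(211 − c)/2⌉ up to c (then a = 211 − b − c satisfies 1 ≤ a ≤ b automatically), giving c − ⌈(211 − c)/2⌉ + 1 choices.
Summing over c: 2 + 3 + 5 + 6 + … + 51 + 53  (35 terms, c = 71, …, 105) = 954
Check (closed form: nearest integer to p²/48 for even p, (p+3)²/48 for odd p): (211+3)²/48 = 214²/48 = 45796/48 ≈ 954.08 → 954

954 triangles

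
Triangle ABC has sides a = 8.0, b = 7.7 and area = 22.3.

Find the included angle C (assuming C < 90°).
Area = ½·a·b·sin(C)  ⇒  sin(C) = 2·Area/(a·b) = 2·22.3/(8.0·7.7) = 44.6/61.6 ≈ 0.724026
C = arcsin(0.724026) ≈ 46.3879° (taking the acute solution since C < 90°)

C = 46.39°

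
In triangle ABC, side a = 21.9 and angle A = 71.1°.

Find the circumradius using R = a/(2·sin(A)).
R = a/(2·sin(A)) = 21.9/(2·sin(71.1°))
sin(71.1°) ≈ 0.946085
R ≈ 21.9/(2·0.946085) = 21.9/1.89217 ≈ 11.574

R = 11.57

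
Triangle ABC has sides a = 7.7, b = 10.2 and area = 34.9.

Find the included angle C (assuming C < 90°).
Area = ½·a·b·sin(C)  ⇒  sin(C) = 2·Area/(a·b) = 2·34.9/(7.7·10.2) = 69.8/78.54 ≈ 0.888719
C = arcsin(0.888719) ≈ 62.7127° (taking the acute solution since C < 90°)

C = 62.71°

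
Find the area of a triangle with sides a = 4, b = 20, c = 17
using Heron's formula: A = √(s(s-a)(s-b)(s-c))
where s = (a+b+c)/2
s = (4 + 20 + 17)/2 = 41/2 = 20.5
s − a = 16.5, s − b = 0.5, s − c = 3.5
s(s−a)(s−b)(s−c) = 20.5·16.5·0.5·3.5 = 591.9375
Area = √591.9375 ≈ 24.3298

s = 20.5, Area = 24.33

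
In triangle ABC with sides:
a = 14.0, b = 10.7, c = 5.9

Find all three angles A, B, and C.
Law of cosines for each angle (a² = 196, b² = 114.49, c² = 34.81):
cos(A) = (b² + c² − a²)/(2bc) = (114.49 + 34.81 − 196)/(2·10.7·5.9) = -46.7/126.26 ≈ -0.369872  ⇒  A ≈ 111.708°
cos(B) = (a² + c² − b²)/(2ac) = (196 + 34.81 − 114.49)/(2·14.0·5.9) = 116.32/165.2 ≈ 0.704116  ⇒  B ≈ 45.2418°
cos(C) = (a² + b² − c²)/(2ab) = (196 + 114.49 − 34.81)/(2·14.0·10.7) = 275.68/299.6 ≈ 0.92016  ⇒  C ≈ 23.0505°
Check: A + B + C ≈ 180°

A = 111.7°, B = 45.24°, C = 23.05°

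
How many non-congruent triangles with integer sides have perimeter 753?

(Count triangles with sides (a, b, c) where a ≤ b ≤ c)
Let a ≤ b ≤ c with a + b + c = 753. The only binding inequality is a + b > c, i.e. 753 − c > c, so c < 753/2; and c ≥ 753/3 since c is the largest side.
So 251 ≤ c ≤ 376. For each c, b runs from ⌈(753 − c)/2⌉ up to c (then a = 753 − b − c satisfies 1 ≤ a ≤ b automatically), giving c − ⌈(753 − c)/2⌉ + 1 choices.
Summing over c: 1 + 2 + 4 + 5 + … + 187 + 188  (126 terms, c = 251, …, 376) = 11907
Check (closed form: nearest integer to p²/48 for even p, (p+3)²/48 for odd p): (753+3)²/48 = 756²/48 = 571536/48 ≈ 11907.00 → 11907

11907 triangles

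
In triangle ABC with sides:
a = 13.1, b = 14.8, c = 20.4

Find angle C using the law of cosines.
c² = a² + b² − 2ab·cos(C)  ⇒  cos(C) = (a² + b² − c²)/(2ab)
cos(C) = (13.1² + 14.8² − 20.4²)/(2·13.1·14.8) = (171.61 + 219.04 − 416.16)/387.76 = -25.51/387.76 ≈ -0.0657881
C = arccos(-0.0657881) ≈ 93.7721°

C = 93.77°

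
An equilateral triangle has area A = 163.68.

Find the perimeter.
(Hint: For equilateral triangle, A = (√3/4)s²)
A = (√3/4)s²  ⇒  s² = 4A/√3 = 4·163.68/√3 = 654.72/1.73205 ≈ 378.003
s ≈ √378.003 ≈ 19.4423
Perimeter = 3s ≈ 3·19.4423 ≈ 58.3269

Perimeter = 58.33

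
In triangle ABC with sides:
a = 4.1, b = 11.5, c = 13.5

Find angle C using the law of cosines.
c² = a² + b² − 2ab·cos(C)  ⇒  cos(C) = (a² + b² − c²)/(2ab)
cos(C) = (4.1² + 11.5² − 13.5²)/(2·4.1·11.5) = (16.81 + 132.25 − 182.25)/94.3 = -33.19/94.3 ≈ -0.351962
C = arccos(-0.351962) ≈ 110.607°

C = 110.6°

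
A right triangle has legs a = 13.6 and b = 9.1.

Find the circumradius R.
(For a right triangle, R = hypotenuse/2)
Hypotenuse c = √(a² + b²) = √(184.96 + 82.81) = √267.77 ≈ 16.3637
R = c/2 ≈ 16.3637/2 ≈ 8.18184

R = 8.182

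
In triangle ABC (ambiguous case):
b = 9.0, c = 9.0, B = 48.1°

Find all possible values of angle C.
b/sin(B) = c/sin(C)  ⇒  sin(C) = c·sin(B)/b = 9.0·sin(48.1°)/9.0
sin(48.1°) ≈ 0.744312
sin(C) ≈ 9.0·0.744312/9.0 ≈ 6.6988/9.0 ≈ 0.744312
Candidate 1: C₁ = arcsin(0.744312) ≈ 48.1°  →  A = 180° − 48.1° − 48.1° ≈ 83.8° > 0, valid
Candidate 2: C₂ = 180° − C₁ ≈ 131.9°  →  A = 180° − 48.1° − 131.9° ≈ 0° ≤ 0, not a valid triangle

C = 48.1° (one solution)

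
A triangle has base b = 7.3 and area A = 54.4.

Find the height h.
A = ½·b·h  ⇒  h = 2A/b = 2·54.4/7.3 = 108.8/7.3 ≈ 14.9041

h = 14.9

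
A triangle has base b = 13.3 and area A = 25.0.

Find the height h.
A = ½·b·h  ⇒  h = 2A/b = 2·25.0/13.3 = 50/13.3 ≈ 3.7594

h = 3.759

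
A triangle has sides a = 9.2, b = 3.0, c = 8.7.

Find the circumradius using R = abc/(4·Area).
First find the area with Heron's formula.
s = (9.2 + 3.0 + 8.7)/2 = 10.45
Area = √(s(s−a)(s−b)(s−c)) = √(10.45·1.25·7.45·1.75) ≈ √170.302 ≈ 13.05
abc = 9.2·3.0·8.7 = 240.12
R = abc/(4·Area) ≈ 240.12/(4·13.05) = 240.12/52.2 ≈ 4.6

R = 4.6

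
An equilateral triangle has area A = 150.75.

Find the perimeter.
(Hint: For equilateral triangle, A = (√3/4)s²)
A = (√3/4)s²  ⇒  s² = 4A/√3 = 4·150.75/√3 = 603/1.73205 ≈ 348.142
s ≈ √348.142 ≈ 18.6586
Perimeter = 3s ≈ 3·18.6586 ≈ 55.9757

Perimeter = 55.98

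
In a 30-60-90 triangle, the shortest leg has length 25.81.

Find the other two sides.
In a 30-60-90 triangle the sides are in ratio 1 : √3 : 2 (short leg : long leg : hypotenuse).
Long leg = 25.81·√3 ≈ 25.81·1.73205 ≈ 44.7042
Hypotenuse = 2·25.81 = 51.62

Long leg = 25.81√3 = 44.7, Hypotenuse = 51.62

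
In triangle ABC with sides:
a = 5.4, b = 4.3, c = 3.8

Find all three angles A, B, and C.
Law of cosines for each angle (a² = 29.16, b² = 18.49, c² = 14.44):
cos(A) = (b² + c² − a²)/(2bc) = (18.49 + 14.44 − 29.16)/(2·4.3·3.8) = 3.77/32.68 ≈ 0.115361  ⇒  A ≈ 83.3755°
cos(B) = (a² + c² − b²)/(2ac) = (29.16 + 14.44 − 18.49)/(2·5.4·3.8) = 25.11/41.04 ≈ 0.611842  ⇒  B ≈ 52.2772°
cos(C) = (a² + b² − c²)/(2ab) = (29.16 + 18.49 − 14.44)/(2·5.4·4.3) = 33.21/46.44 ≈ 0.715116  ⇒  C ≈ 44.3473°
Check: A + B + C ≈ 180°

A = 83.38°, B = 52.28°, C = 44.35°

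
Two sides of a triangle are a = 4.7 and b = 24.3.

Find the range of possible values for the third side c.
Triangle inequality: |a − b| < c < a + b
|a − b| = |4.7 − 24.3| = 19.6
a + b = 4.7 + 24.3 = 29

19.6 < c < 29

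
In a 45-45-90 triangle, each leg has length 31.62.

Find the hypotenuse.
In a 45-45-90 triangle the sides are in ratio 1 : 1 : √2, so hypotenuse = leg·√2.
Hypotenuse = 31.62·√2 ≈ 31.62·1.41421 ≈ 44.7174

Hypotenuse = 31.62√2 = 44.72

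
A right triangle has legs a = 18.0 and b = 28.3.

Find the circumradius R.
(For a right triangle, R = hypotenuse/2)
Hypotenuse c = √(a² + b²) = √(324 + 800.89) = √1124.89 ≈ 33.5394
R = c/2 ≈ 33.5394/2 ≈ 16.7697

R = 16.77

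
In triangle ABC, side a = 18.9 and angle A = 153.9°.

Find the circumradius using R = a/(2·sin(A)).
R = a/(2·sin(A)) = 18.9/(2·sin(153.9°))
sin(153.9°) ≈ 0.439939
R ≈ 18.9/(2·0.439939) = 18.9/0.879878 ≈ 21.4802

R = 21.48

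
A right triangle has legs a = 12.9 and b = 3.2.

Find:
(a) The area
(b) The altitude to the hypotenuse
(a) The legs are perpendicular, so Area = ½·a·b = ½·12.9·3.2 = ½·41.28 = 20.64
(b) Hypotenuse c = √(a² + b²) = √(166.41 + 10.24) = √176.65 ≈ 13.291
    Area = ½·c·h_c  ⇒  h_c = 2·Area/c = 41.28/13.291 ≈ 3.10587

Area = 20.64, h_c = 3.106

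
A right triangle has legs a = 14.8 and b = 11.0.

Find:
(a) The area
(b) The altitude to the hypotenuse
(a) The legs are perpendicular, so Area = ½·a·b = ½·14.8·11.0 = ½·162.8 = 81.4
(b) Hypotenuse c = √(a² + b²) = √(219.04 + 121) = √340.04 ≈ 18.4402
    Area = ½·c·h_c  ⇒  h_c = 2·Area/c = 162.8/18.4402 ≈ 8.82855

Area = 81.4, h_c = 8.829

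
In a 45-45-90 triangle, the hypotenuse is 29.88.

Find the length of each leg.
In a 45-45-90 triangle hypotenuse = leg·√2, so leg = hypotenuse/√2.
Leg = 29.88/√2 ≈ 29.88/1.41421 ≈ 21.1284

Each leg = 21.13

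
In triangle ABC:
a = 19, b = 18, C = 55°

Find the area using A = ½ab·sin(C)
A = ½·a·b·sin(C) = ½·19·18·sin(55°)
sin(55°) ≈ 0.819152
A ≈ ½·342·0.819152 = 171·0.819152 ≈ 140.075

Area = 140.1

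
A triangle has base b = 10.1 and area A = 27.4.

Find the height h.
A = ½·b·h  ⇒  h = 2A/b = 2·27.4/10.1 = 54.8/10.1 ≈ 5.42574

h = 5.426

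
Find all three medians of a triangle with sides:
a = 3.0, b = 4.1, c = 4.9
Median formula: m_a = ½√(2b² + 2c² − a²) (and cyclically). a² = 9, b² = 16.81, c² = 24.01.
m_a = ½√(2·16.81 + 2·24.01 − 9) = ½√72.64 ≈ ½·8.52291 ≈ 4.26146
m_b = ½√(2·9 + 2·24.01 − 16.81) = ½√49.21 ≈ ½·7.01498 ≈ 3.50749
m_c = ½√(2·9 + 2·16.81 − 24.01) = ½√27.61 ≈ ½·5.25452 ≈ 2.62726

m_a = 4.261, m_b = 3.507, m_c = 2.627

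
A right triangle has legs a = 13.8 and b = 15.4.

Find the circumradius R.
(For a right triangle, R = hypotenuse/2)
Hypotenuse c = √(a² + b²) = √(190.44 + 237.16) = √427.6 ≈ 20.6785
R = c/2 ≈ 20.6785/2 ≈ 10.3392

R = 10.34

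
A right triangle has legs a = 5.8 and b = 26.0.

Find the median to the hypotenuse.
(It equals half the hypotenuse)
Hypotenuse c = √(a² + b²) = √(33.64 + 676) = √709.64 ≈ 26.6391
Median to hypotenuse = c/2 ≈ 26.6391/2 ≈ 13.3195

Median = 13.32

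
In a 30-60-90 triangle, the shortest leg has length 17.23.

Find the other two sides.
In a 30-60-90 triangle the sides are in ratio 1 : √3 : 2 (short leg : long leg : hypotenuse).
Long leg = 17.23·√3 ≈ 17.23·1.73205 ≈ 29.8432
Hypotenuse = 2·17.23 = 34.46

Long leg = 17.23√3 = 29.84, Hypotenuse = 34.46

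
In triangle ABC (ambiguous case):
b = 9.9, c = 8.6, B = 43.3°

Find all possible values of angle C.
b/sin(B) = c/sin(C)  ⇒  sin(C) = c·sin(B)/b = 8.6·sin(43.3°)/9.9
sin(43.3°) ≈ 0.685818
sin(C) ≈ 8.6·0.685818/9.9 ≈ 5.89804/9.9 ≈ 0.595761
Candidate 1: C₁ = arcsin(0.595761) ≈ 36.5669°  →  A = 180° − 43.3° − 36.5669° ≈ 100.133° > 0, valid
Candidate 2: C₂ = 180° − C₁ ≈ 143.433°  →  A = 180° − 43.3° − 143.433° ≈ -6.7331° ≤ 0, not a valid triangle

C = 36.57° (one solution)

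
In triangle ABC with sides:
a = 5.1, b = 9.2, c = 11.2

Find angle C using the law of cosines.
c² = a² + b² − 2ab·cos(C)  ⇒  cos(C) = (a² + b² − c²)/(2ab)
cos(C) = (5.1² + 9.2² − 11.2²)/(2·5.1·9.2) = (26.01 + 84.64 − 125.44)/93.84 = -14.79/93.84 ≈ -0.157609
C = arccos(-0.157609) ≈ 99.0681°

C = 99.07°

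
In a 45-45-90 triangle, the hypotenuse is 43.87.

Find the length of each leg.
In a 45-45-90 triangle hypotenuse = leg·√2, so leg = hypotenuse/√2.
Leg = 43.87/√2 ≈ 43.87/1.41421 ≈ 31.0208

Each leg = 31.02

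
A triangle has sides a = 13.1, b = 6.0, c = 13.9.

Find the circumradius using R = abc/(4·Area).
First find the area with Heron's formula.
s = (13.1 + 6.0 + 13.9)/2 = 16.5
Area = √(s(s−a)(s−b)(s−c)) = √(16.5·3.4·10.5·2.6) ≈ √1531.53 ≈ 39.1348
abc = 13.1·6.0·13.9 = 1092.54
R = abc/(4·Area) ≈ 1092.54/(4·39.1348) = 1092.54/156.539 ≈ 6.97934

R = 6.979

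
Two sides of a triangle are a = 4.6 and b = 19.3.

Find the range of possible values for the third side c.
Triangle inequality: |a − b| < c < a + b
|a − b| = |4.6 − 19.3| = 14.7
a + b = 4.6 + 19.3 = 23.9

14.7 < c < 23.9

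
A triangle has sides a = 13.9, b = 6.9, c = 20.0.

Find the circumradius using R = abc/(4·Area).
First find the area with Heron's formula.
s = (13.9 + 6.9 + 20.0)/2 = 20.4
Area = √(s(s−a)(s−b)(s−c)) = √(20.4·6.5·13.5·0.4) ≈ √716.04 ≈ 26.7589
abc = 13.9·6.9·20.0 = 1918.2
R = abc/(4·Area) ≈ 1918.2/(4·26.7589) = 1918.2/107.036 ≈ 17.9211

R = 17.92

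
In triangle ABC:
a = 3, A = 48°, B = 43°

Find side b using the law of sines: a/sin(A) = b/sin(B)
a/sin(A) = b/sin(B)  ⇒  b = a·sin(B)/sin(A) = 3·sin(43°)/sin(48°)
sin(43°) ≈ 0.681998, sin(48°) ≈ 0.743145
b ≈ 3·0.681998/0.743145 ≈ 2.046/0.743145 ≈ 2.75316

b = 2.753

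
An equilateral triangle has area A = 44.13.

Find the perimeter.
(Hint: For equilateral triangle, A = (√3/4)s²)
A = (√3/4)s²  ⇒  s² = 4A/√3 = 4·44.13/√3 = 176.52/1.73205 ≈ 101.914
s ≈ √101.914 ≈ 10.0952
Perimeter = 3s ≈ 3·10.0952 ≈ 30.2857

Perimeter = 30.29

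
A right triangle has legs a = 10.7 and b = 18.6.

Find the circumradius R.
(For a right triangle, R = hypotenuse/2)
Hypotenuse c = √(a² + b²) = √(114.49 + 345.96) = √460.45 ≈ 21.4581
R = c/2 ≈ 21.4581/2 ≈ 10.729

R = 10.73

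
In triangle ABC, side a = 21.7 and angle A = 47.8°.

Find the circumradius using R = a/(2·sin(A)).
R = a/(2·sin(A)) = 21.7/(2·sin(47.8°))
sin(47.8°) ≈ 0.740805
R ≈ 21.7/(2·0.740805) = 21.7/1.48161 ≈ 14.6462

R = 14.65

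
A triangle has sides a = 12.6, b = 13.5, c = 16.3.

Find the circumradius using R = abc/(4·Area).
First find the area with Heron's formula.
s = (12.6 + 13.5 + 16.3)/2 = 21.2
Area = √(s(s−a)(s−b)(s−c)) = √(21.2·8.6·7.7·4.9) ≈ √6878.93 ≈ 82.9393
abc = 12.6·13.5·16.3 = 2772.63
R = abc/(4·Area) ≈ 2772.63/(4·82.9393) = 2772.63/331.757 ≈ 8.3574

R = 8.357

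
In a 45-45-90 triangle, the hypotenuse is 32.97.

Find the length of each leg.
In a 45-45-90 triangle hypotenuse = leg·√2, so leg = hypotenuse/√2.
Leg = 32.97/√2 ≈ 32.97/1.41421 ≈ 23.3133

Each leg = 23.31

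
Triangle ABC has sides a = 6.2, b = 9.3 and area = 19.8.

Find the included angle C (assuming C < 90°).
Area = ½·a·b·sin(C)  ⇒  sin(C) = 2·Area/(a·b) = 2·19.8/(6.2·9.3) = 39.6/57.66 ≈ 0.686785
C = arcsin(0.686785) ≈ 43.3761° (taking the acute solution since C < 90°)

C = 43.38°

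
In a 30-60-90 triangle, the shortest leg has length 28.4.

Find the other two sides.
In a 30-60-90 triangle the sides are in ratio 1 : √3 : 2 (short leg : long leg : hypotenuse).
Long leg = 28.4·√3 ≈ 28.4·1.73205 ≈ 49.1902
Hypotenuse = 2·28.4 = 56.8

Long leg = 28.4√3 = 49.19, Hypotenuse = 56.8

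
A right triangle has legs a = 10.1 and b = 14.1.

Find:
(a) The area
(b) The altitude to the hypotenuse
(a) The legs are perpendicular, so Area = ½·a·b = ½·10.1·14.1 = ½·142.41 = 71.205
(b) Hypotenuse c = √(a² + b²) = √(102.01 + 198.81) = √300.82 ≈ 17.3442
    Area = ½·c·h_c  ⇒  h_c = 2·Area/c = 142.41/17.3442 ≈ 8.21083

Area = 71.205, h_c = 8.211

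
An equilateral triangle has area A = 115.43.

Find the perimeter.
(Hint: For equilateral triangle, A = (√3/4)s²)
A = (√3/4)s²  ⇒  s² = 4A/√3 = 4·115.43/√3 = 461.72/1.73205 ≈ 266.574
s ≈ √266.574 ≈ 16.3271
Perimeter = 3s ≈ 3·16.3271 ≈ 48.9813

Perimeter = 48.98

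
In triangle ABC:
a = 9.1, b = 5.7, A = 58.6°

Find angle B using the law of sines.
a/sin(A) = b/sin(B)  ⇒  sin(B) = b·sin(A)/a = 5.7·sin(58.6°)/9.1
sin(58.6°) ≈ 0.853551
sin(B) ≈ 5.7·0.853551/9.1 ≈ 4.86524/9.1 ≈ 0.534642
B = arcsin(0.534642) ≈ 32.3196°
(Since b ≤ a we need B ≤ A, so the obtuse alternative 180° − 32.3196° ≈ 147.68° is rejected.)

B = 32.32°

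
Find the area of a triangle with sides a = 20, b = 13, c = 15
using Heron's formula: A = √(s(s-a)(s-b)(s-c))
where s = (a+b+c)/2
s = (20 + 13 + 15)/2 = 48/2 = 24
s − a = 4, s − b = 11, s − c = 9
s(s−a)(s−b)(s−c) = 24·4·11·9 = 9504
Area = √9504 ≈ 97.4885

s = 24.0, Area = 97.49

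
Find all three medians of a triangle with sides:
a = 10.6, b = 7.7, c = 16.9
Median formula: m_a = ½√(2b² + 2c² − a²) (and cyclically). a² = 112.36, b² = 59.29, c² = 285.61.
m_a = ½√(2·59.29 + 2·285.61 − 112.36) = ½√577.44 ≈ ½·24.03 ≈ 12.015
m_b = ½√(2·112.36 + 2·285.61 − 59.29) = ½√736.65 ≈ ½·27.1413 ≈ 13.5706
m_c = ½√(2·112.36 + 2·59.29 − 285.61) = ½√57.69 ≈ ½·7.59539 ≈ 3.7977

m_a = 12.01, m_b = 13.57, m_c = 3.798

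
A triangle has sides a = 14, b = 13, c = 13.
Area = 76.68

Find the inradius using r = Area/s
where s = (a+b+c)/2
s = (14 + 13 + 13)/2 = 40/2 = 20
r = Area/s = 76.68/20 ≈ 3.834

r = 3.834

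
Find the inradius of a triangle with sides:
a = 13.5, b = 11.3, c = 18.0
r = Area/s where s is the semi-perimeter.
s = (13.5 + 11.3 + 18.0)/2 = 42.8/2 = 21.4
Area = √(s(s−a)(s−b)(s−c)) = √(21.4·7.9·10.1·3.4) ≈ √5805.52 ≈ 76.194
r ≈ 76.194/21.4 ≈ 3.56047

r = 3.56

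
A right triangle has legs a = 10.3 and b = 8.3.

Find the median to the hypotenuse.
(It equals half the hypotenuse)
Hypotenuse c = √(a² + b²) = √(106.09 + 68.89) = √174.98 ≈ 13.228
Median to hypotenuse = c/2 ≈ 13.228/2 ≈ 6.614

Median = 6.614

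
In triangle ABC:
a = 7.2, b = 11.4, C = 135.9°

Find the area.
Two sides and the included angle (SAS): A = ½·a·b·sin(C) = ½·7.2·11.4·sin(135.9°)
sin(135.9°) ≈ 0.695913
A ≈ ½·82.08·0.695913 = 41.04·0.695913 ≈ 28.5603

Area = 28.56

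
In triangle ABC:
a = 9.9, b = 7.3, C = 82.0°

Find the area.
Two sides and the included angle (SAS): A = ½·a·b·sin(C) = ½·9.9·7.3·sin(82.0°)
sin(82.0°) ≈ 0.990268
A ≈ ½·72.27·0.990268 = 36.135·0.990268 ≈ 35.7833

Area = 35.78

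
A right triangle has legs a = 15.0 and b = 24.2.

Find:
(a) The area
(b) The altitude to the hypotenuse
(a) The legs are perpendicular, so Area = ½·a·b = ½·15.0·24.2 = ½·363 = 181.5
(b) Hypotenuse c = √(a² + b²) = √(225 + 585.64) = √810.64 ≈ 28.4717
    Area = ½·c·h_c  ⇒  h_c = 2·Area/c = 363/28.4717 ≈ 12.7495

Area = 181.5, h_c = 12.75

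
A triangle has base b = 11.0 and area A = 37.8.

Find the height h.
A = ½·b·h  ⇒  h = 2A/b = 2·37.8/11.0 = 75.6/11.0 ≈ 6.87273

h = 6.873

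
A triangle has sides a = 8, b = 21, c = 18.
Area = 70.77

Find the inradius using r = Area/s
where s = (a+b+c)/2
s = (8 + 21 + 18)/2 = 47/2 = 23.5
r = Area/s = 70.77/23.5 ≈ 3.01149

r = 3.011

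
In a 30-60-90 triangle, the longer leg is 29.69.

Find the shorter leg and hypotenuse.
In a 30-60-90 triangle the sides are in ratio 1 : √3 : 2, so short leg = long leg/√3 and hypotenuse = 2·(short leg).
Short leg = 29.69/√3 ≈ 29.69/1.73205 ≈ 17.1415
Hypotenuse = 2·17.1415 ≈ 34.2831

Short leg = 17.14, Hypotenuse = 34.28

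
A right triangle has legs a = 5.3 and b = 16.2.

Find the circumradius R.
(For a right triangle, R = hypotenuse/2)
Hypotenuse c = √(a² + b²) = √(28.09 + 262.44) = √290.53 ≈ 17.0449
R = c/2 ≈ 17.0449/2 ≈ 8.52247

R = 8.522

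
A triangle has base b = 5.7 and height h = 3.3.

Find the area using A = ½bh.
A = ½·b·h = ½·5.7·3.3 = ½·18.81 = 9.405

Area = 9.405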